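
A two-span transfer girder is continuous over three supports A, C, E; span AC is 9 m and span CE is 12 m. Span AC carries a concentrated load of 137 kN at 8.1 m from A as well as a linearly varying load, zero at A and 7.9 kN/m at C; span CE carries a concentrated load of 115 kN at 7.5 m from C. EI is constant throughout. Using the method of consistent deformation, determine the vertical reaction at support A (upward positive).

R_A = 4.38 kN

Insert a hinge at C; M_C is the redundant, and each span becomes simply supported.
Discontinuity in slope at C on the released structure — sum the simple-span end rotations:
  span AC: point load 137 at a = 8.1: Pab(L + a)/(6LEI) = 316.3/EI
  span AC: triangular load, peak 7.9: w₀L³/(45EI) = 128/EI
  span CE: point load 115 at a = 7.5: Pab(L + b)/(6LEI) = 889.5/EI
  relative rotation θ_0 = (444.2 + 889.5)/EI = 1334/EI
A unit hogging moment at C produces rotation L₁/(3EI) + L₂/(3EI) = 7/EI.
Compatibility: M_C·(L₁+L₂)/(3EI) = θ_0, giving M_C = 190.5 kN·m (hogging).
Span AC, ΣM about A with M_C applied at C: R_C^{AC}·9 = 1323 + 190.5, so R_C^{AC} = 168.2 kN and R_A = 172.6 − 168.2 = 4.38 kN.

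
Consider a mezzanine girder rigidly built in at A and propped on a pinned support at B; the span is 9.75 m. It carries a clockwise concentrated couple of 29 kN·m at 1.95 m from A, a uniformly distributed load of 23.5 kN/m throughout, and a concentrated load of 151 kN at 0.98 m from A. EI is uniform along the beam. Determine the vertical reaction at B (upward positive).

R_B = 89.74 kN

Release the roller at B. Primary structure: cantilever fixed at A.
Downward deflection at the released point B due to the loads:
  clockwise couple 29 at a = 1.95: M₀a(2L − a)/(2EI) = 496.2/EI
  UDL 23.5: wL⁴/(8EI) = 26546/EI
  point load 151 at a = 0.98: Pa²(3L − a)/(6EI) = 683.3/EI
  δ_0 = 27725/EI
Tip deflection under a unit load at B: L³/(3EI) = 309/EI.
The prop prevents deflection at B: R_B = δ_0/δ_{BB} = 27725/309 = 89.74 kN.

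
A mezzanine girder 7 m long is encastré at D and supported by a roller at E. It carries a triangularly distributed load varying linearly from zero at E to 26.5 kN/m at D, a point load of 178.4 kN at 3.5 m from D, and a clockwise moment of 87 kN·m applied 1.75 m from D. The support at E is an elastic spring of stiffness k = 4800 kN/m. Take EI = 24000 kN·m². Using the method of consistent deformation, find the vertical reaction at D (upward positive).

R_D = 192.1 kN

Release the roller at E. Primary structure: cantilever fixed at D.
Downward deflection at the released point E due to the loads:
  triangular load, peak 26.5 at the fixed end: w₀L⁴/(30EI) = 2121/EI
  point load 178.4 at a = 3.5: Pa²(3L − a)/(6EI) = 6374/EI
  clockwise couple 87 at a = 1.75: M₀a(2L − a)/(2EI) = 932.5/EI
  δ_0 = 9427/EI
Flexibility coefficient — unit upward force at E: δ_{EE} = L³/(3EI) = 114.3/EI.
With EI = 24000 kN·m²: δ_0 = 0.39281 m and δ_{EE} = 0.004764 m/kN.
Compatibility — the spring shortens by R_E/k under the reaction it provides: δ_0 − R_E·δ_{EE} = R_E/k. With 1/k = 0.000208 m/kN, R_E = δ_0 / (δ_{EE} + 1/k) = 0.39281 / (0.004764 + 0.000208) = 79 kN.
Vertical equilibrium: R_D = ΣP − R_E = 271.1 − 79 = 192.1 kN.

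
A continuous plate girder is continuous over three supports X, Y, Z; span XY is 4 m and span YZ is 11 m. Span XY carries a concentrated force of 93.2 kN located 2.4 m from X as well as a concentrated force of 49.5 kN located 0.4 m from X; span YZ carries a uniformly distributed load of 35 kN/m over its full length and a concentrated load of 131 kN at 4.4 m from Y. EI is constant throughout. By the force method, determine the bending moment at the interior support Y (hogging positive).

M_Y = 612.8 kN·m

Release continuity at Y by inserting a hinge; the redundant is the internal moment M_Y. The primary structure is two simply-supported spans XY and YZ.
Rotations at Y on the released spans (each span's end-slope, ×1/EI):
  span XY: point load 93.2 at a = 2.4: Pab(L + a)/(6LEI) = 95.44/EI
  span XY: point load 49.5 at a = 0.4: Pab(L + a)/(6LEI) = 13.07/EI
  span YZ: UDL 35: wL³/(24EI) = 1941/EI
  span YZ: point load 131 at a = 4.4: Pab(L + b)/(6LEI) = 1014/EI
  relative rotation θ_0 = (108.5 + 2956)/EI = 3064/EI
A unit hogging moment at Y produces rotation L₁/(3EI) + L₂/(3EI) = 5/EI.
Compatibility: M_Y·(L₁+L₂)/(3EI) = θ_0, giving M_Y = 612.8 kN·m (hogging).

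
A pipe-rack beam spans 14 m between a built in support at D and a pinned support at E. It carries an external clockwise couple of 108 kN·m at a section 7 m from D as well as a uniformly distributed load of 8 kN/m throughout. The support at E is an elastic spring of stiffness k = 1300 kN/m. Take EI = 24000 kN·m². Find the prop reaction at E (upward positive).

R_E = 49.68 kN

Take the reaction at E as the redundant and release it; the primary structure is a cantilever fixed at D.
Free-end deflection of the primary structure under the applied loading (downward +):
  clockwise couple 108 at a = 7: M₀a(2L − a)/(2EI) = 7938/EI
  UDL 8: wL⁴/(8EI) = 38416/EI
  δ_0 = 46354/EI
Flexibility coefficient — unit upward force at E: δ_{EE} = L³/(3EI) = 914.7/EI.
With EI = 24000 kN·m²: δ_0 = 1.9314 m and δ_{EE} = 0.038111 m/kN.
Compatibility — the spring shortens by R_E/k under the reaction it provides: δ_0 − R_E·δ_{EE} = R_E/k. With 1/k = 0.000769 m/kN, R_E = δ_0 / (δ_{EE} + 1/k) = 1.9314 / (0.038111 + 0.000769) = 49.68 kN.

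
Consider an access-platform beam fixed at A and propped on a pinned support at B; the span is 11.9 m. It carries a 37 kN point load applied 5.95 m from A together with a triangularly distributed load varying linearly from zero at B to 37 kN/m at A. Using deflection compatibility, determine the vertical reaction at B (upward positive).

R_B = 55.59 kN

Take the reaction at B as the redundant and release it; the primary structure is a cantilever fixed at A.
Deflection at B on the released cantilever, summing each load's contribution:
  point load 37 at a = 5.95: Pa²(3L − a)/(6EI) = 6495/EI
  triangular load, peak 37 at the fixed end: w₀L⁴/(30EI) = 24733/EI
  δ_0 = 31227/EI
Tip deflection under a unit load at B: L³/(3EI) = 561.7/EI.
The prop prevents deflection at B: R_B = δ_0/δ_{BB} = 31227/561.7 = 55.59 kN.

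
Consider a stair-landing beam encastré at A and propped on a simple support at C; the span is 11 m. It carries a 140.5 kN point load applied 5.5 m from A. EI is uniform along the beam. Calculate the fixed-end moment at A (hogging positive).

Release the roller at C. Primary structure: cantilever fixed at A.
Deflection at C on the released cantilever, summing each load's contribution:
  point load 140.5 at a = 5.5: Pa²(3L − a)/(6EI) = 19480/EI
Flexibility coefficient — unit upward force at C: δ_{CC} = L³/(3EI) = 443.7/EI.
The prop prevents deflection at C: R_C = δ_0/δ_{CC} = 19480/443.7 = 43.91 kN.
Moment equilibrium about A: M_A = Σ(load moments about A) − R_C·L = 772.8 − 43.91×11 = 289.8 kN·m.

M_A = 289.8 kN·m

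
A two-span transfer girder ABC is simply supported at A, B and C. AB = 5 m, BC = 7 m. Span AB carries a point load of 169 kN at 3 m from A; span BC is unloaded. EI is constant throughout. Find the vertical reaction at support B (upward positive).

Take M_B as the redundant. Released structure: two simple spans AB and BC with a hinge at B.
End slopes at the hinge B, treating each span as simply supported:
  span AB: point load 169 at a = 3: Pab(L + a)/(6LEI) = 270.4/EI
  relative rotation θ_0 = (270.4 + 0)/EI = 270.4/EI
A unit hogging moment at B produces rotation L₁/(3EI) + L₂/(3EI) = 4/EI.
Slope continuity at B: θ_0 = M_B·4/EI, so M_B = 270.4/4 = 67.6 kN·m (hogging).
Span AB, ΣM about A with M_B applied at B: R_B^{AB}·5 = 507 + 67.6, so R_B^{AB} = 114.9 kN and R_A = 169 − 114.9 = 54.08 kN.
Span BC, ΣM about C: R_B^{BC}·7 = 0 + 67.6, so R_B^{BC} = 9.657 kN and R_C = 0 − 9.657 = -9.657 kN.
R_B = 114.9 + 9.657 = 124.6 kN.

R_B = 124.6 kN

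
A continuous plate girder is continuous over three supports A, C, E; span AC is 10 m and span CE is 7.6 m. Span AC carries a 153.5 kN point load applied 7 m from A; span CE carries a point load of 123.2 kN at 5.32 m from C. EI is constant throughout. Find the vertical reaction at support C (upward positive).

Take M_C as the redundant. Released structure: two simple spans AC and CE with a hinge at C.
Rotations at C on the released spans (each span's end-slope, ×1/EI):
  span AC: point load 153.5 at a = 7: Pab(L + a)/(6LEI) = 913.3/EI
  span CE: point load 123.2 at a = 5.32: Pab(L + b)/(6LEI) = 323.8/EI
  relative rotation θ_0 = (913.3 + 323.8)/EI = 1237/EI
A unit hogging moment at C produces rotation L₁/(3EI) + L₂/(3EI) = 5.867/EI.
Slope continuity at C: θ_0 = M_C·5.867/EI, so M_C = 1237/5.867 = 210.9 kN·m (hogging).
Span AC, ΣM about A with M_C applied at C: R_C^{AC}·10 = 1074 + 210.9, so R_C^{AC} = 128.5 kN and R_A = 153.5 − 128.5 = 24.96 kN.
Span CE, ΣM about E: R_C^{CE}·7.6 = 280.9 + 210.9, so R_C^{CE} = 64.71 kN and R_E = 123.2 − 64.71 = 58.49 kN.
R_C = 128.5 + 64.71 = 193.2 kN.

R_C = 193.2 kN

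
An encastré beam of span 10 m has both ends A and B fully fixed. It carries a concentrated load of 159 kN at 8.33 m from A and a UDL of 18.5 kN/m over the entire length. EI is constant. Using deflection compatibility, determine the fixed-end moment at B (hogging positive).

M_B = 338.4 kN·m

Release both end moments; the primary structure is a simply-supported span AB with redundants M_A and M_B.
Simple-span end rotations at A and B under the given loads:
  at A: point load 159 at a = 8.33: Pab(L + b)/(6LEI) = 430.2/EI
  at B: point load 159 at a = 8.33: Pab(L + a)/(6LEI) = 675.7/EI
  at A: UDL 18.5: wL³/(24EI) = 770.8/EI
  at B: UDL 18.5: wL³/(24EI) = 770.8/EI
  θ_A0 = 1201/EI,  θ_B0 = 1447/EI
Flexibility coefficients: a unit moment at one end gives L/(3EI) there and L/(6EI) at the far end, so f₁₁ = f₂₂ = 3.333/EI and f₁₂ = f₂₁ = 1.667/EI.
Compatibility — zero rotation at each built-in end:
  3.333 M_A + 1.667 M_B = 1201
  1.667 M_A + 3.333 M_B = 1447
Solving the pair gives M_A = 191.1 kN·m and M_B = 338.4 kN·m (hogging).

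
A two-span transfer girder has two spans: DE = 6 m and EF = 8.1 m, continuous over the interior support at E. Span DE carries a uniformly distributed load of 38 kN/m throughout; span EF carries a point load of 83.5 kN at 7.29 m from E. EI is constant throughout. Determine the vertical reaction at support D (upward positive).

R_D = 98.67 kN

Take M_E as the redundant. Released structure: two simple spans DE and EF with a hinge at E.
Discontinuity in slope at E on the released structure — sum the simple-span end rotations:
  span DE: UDL 38: wL³/(24EI) = 342/EI
  span EF: point load 83.5 at a = 7.29: Pab(L + b)/(6LEI) = 90.39/EI
  relative rotation θ_0 = (342 + 90.39)/EI = 432.4/EI
A unit hogging moment at E produces rotation L₁/(3EI) + L₂/(3EI) = 4.7/EI.
Compatibility: M_E·(L₁+L₂)/(3EI) = θ_0, giving M_E = 92 kN·m (hogging).
Span DE, ΣM about D with M_E applied at E: R_E^{DE}·6 = 684 + 92, so R_E^{DE} = 129.3 kN and R_D = 228 − 129.3 = 98.67 kN.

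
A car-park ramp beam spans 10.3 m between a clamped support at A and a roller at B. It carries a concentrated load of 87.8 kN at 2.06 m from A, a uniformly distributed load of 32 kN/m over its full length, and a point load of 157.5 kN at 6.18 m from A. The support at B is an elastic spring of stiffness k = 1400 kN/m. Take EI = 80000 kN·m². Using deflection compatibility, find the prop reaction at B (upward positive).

R_B = 169.9 kN

Remove the prop at B; the released (primary) structure is a cantilever built in at A.
Deflection at B on the released cantilever, summing each load's contribution:
  point load 87.8 at a = 2.06: Pa²(3L − a)/(6EI) = 1791/EI
  UDL 32: wL⁴/(8EI) = 45020/EI
  point load 157.5 at a = 6.18: Pa²(3L − a)/(6EI) = 24783/EI
  δ_0 = 71594/EI
Tip deflection under a unit load at B: L³/(3EI) = 364.2/EI.
With EI = 80000 kN·m²: δ_0 = 0.89493 m and δ_{BB} = 0.004553 m/kN.
Compatibility — the spring shortens by R_B/k under the reaction it provides: δ_0 − R_B·δ_{BB} = R_B/k. With 1/k = 0.000714 m/kN, R_B = δ_0 / (δ_{BB} + 1/k) = 0.89493 / (0.004553 + 0.000714) = 169.9 kN.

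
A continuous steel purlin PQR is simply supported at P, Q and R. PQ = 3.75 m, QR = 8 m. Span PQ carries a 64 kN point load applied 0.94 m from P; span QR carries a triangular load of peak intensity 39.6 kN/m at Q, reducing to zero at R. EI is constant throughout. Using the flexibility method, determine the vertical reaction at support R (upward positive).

Insert a hinge at Q; M_Q is the redundant, and each span becomes simply supported.
End slopes at the hinge Q, treating each span as simply supported:
  span PQ: point load 64 at a = 0.94: Pab(L + a)/(6LEI) = 35.24/EI
  span QR: triangular load, peak 39.6: w₀L³/(45EI) = 450.6/EI
  relative rotation θ_0 = (35.24 + 450.6)/EI = 485.8/EI
A unit hogging moment at Q produces rotation L₁/(3EI) + L₂/(3EI) = 3.917/EI.
Compatibility: M_Q·(L₁+L₂)/(3EI) = θ_0, giving M_Q = 124 kN·m (hogging).
Span QR, ΣM about R: R_Q^{QR}·8 = 844.8 + 124, so R_Q^{QR} = 121.1 kN and R_R = 158.4 − 121.1 = 37.3 kN.

R_R = 37.3 kN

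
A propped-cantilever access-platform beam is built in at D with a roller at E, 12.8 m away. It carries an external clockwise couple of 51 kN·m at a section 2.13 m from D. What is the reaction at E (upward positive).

R_E = 1.824 kN

Release the roller at E. Primary structure: cantilever fixed at D.
Primary-structure tip deflection at E by superposition:
  clockwise couple 51 at a = 2.13: M₀a(2L − a)/(2EI) = 1275/EI
Flexibility coefficient — unit upward force at E: δ_{EE} = L³/(3EI) = 699.1/EI.
The prop prevents deflection at E: R_E = δ_0/δ_{EE} = 1275/699.1 = 1.824 kN.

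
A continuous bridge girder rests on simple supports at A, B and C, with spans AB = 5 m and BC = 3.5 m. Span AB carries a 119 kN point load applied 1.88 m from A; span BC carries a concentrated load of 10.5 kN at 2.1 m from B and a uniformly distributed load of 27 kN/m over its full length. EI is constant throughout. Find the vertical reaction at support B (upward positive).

Take M_B as the redundant. Released structure: two simple spans AB and BC with a hinge at B.
Rotations at B on the released spans (each span's end-slope, ×1/EI):
  span AB: point load 119 at a = 1.88: Pab(L + a)/(6LEI) = 160.1/EI
  span BC: point load 10.5 at a = 2.1: Pab(L + b)/(6LEI) = 7.203/EI
  span BC: UDL 27: wL³/(24EI) = 48.23/EI
  relative rotation θ_0 = (160.1 + 55.44)/EI = 215.5/EI
A unit hogging moment at B produces rotation L₁/(3EI) + L₂/(3EI) = 2.833/EI.
Compatibility: M_B·(L₁+L₂)/(3EI) = θ_0, giving M_B = 76.06 kN·m (hogging).
Span AB, ΣM about A with M_B applied at B: R_B^{AB}·5 = 223.7 + 76.06, so R_B^{AB} = 59.96 kN and R_A = 119 − 59.96 = 59.04 kN.
Span BC, ΣM about C: R_B^{BC}·3.5 = 180.1 + 76.06, so R_B^{BC} = 73.18 kN and R_C = 105 − 73.18 = 31.82 kN.
R_B = 59.96 + 73.18 = 133.1 kN.

R_B = 133.1 kN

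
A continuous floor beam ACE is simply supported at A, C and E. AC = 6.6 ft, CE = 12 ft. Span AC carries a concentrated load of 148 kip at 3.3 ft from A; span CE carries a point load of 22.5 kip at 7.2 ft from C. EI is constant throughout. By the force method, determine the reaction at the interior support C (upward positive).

Take M_C as the redundant. Released structure: two simple spans AC and CE with a hinge at C.
Rotations at C on the released spans (each span's end-slope, ×1/EI):
  span AC: point load 148 at a = 3.3: Pab(L + a)/(6LEI) = 402.9/EI
  span CE: point load 22.5 at a = 7.2: Pab(L + b)/(6LEI) = 181.4/EI
  relative rotation θ_0 = (402.9 + 181.4)/EI = 584.4/EI
A unit hogging moment at C produces rotation L₁/(3EI) + L₂/(3EI) = 6.2/EI.
Compatibility: M_C·(L₁+L₂)/(3EI) = θ_0, giving M_C = 94.25 kip·ft (hogging).
Span AC, ΣM about A with M_C applied at C: R_C^{AC}·6.6 = 488.4 + 94.25, so R_C^{AC} = 88.28 kip and R_A = 148 − 88.28 = 59.72 kip.
Span CE, ΣM about E: R_C^{CE}·12 = 108 + 94.25, so R_C^{CE} = 16.85 kip and R_E = 22.5 − 16.85 = 5.646 kip.
R_C = 88.28 + 16.85 = 105.1 kip.

R_C = 105.1 kip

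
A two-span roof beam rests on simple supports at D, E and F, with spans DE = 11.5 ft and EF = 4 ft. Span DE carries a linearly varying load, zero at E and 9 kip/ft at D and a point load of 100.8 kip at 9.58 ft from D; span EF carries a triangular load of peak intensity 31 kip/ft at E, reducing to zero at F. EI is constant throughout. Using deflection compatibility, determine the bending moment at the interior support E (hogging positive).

M_E = 169.7 kip·ft

Take M_E as the redundant. Released structure: two simple spans DE and EF with a hinge at E.
Rotations at E on the released spans (each span's end-slope, ×1/EI):
  span DE: triangular load, peak 9: 7w₀L³/(360EI) = 266.2/EI
  span DE: point load 100.8 at a = 9.58: Pab(L + a)/(6LEI) = 566.4/EI
  span EF: triangular load, peak 31: w₀L³/(45EI) = 44.09/EI
  relative rotation θ_0 = (832.6 + 44.09)/EI = 876.7/EI
A unit hogging moment at E produces rotation L₁/(3EI) + L₂/(3EI) = 5.167/EI.
Slope continuity at E: θ_0 = M_E·5.167/EI, so M_E = 876.7/5.167 = 169.7 kip·ft (hogging).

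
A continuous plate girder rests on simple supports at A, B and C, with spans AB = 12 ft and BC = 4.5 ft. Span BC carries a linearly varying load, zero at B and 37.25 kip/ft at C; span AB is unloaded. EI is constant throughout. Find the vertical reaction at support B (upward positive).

Take M_B as the redundant. Released structure: two simple spans AB and BC with a hinge at B.
End slopes at the hinge B, treating each span as simply supported:
  span BC: triangular load, peak 37.25: 7w₀L³/(360EI) = 66/EI
  relative rotation θ_0 = (0 + 66)/EI = 66/EI
A unit hogging moment at B produces rotation L₁/(3EI) + L₂/(3EI) = 5.5/EI.
Compatibility: M_B·(L₁+L₂)/(3EI) = θ_0, giving M_B = 12 kip·ft (hogging).
Span AB, ΣM about A with M_B applied at B: R_B^{AB}·12 = 0 + 12, so R_B^{AB} = 1 kip and R_A = 0 − 1 = -1 kip.
Span BC, ΣM about C: R_B^{BC}·4.5 = 125.7 + 12, so R_B^{BC} = 30.6 kip and R_C = 83.81 − 30.6 = 53.21 kip.
R_B = 1 + 30.6 = 31.6 kip.

R_B = 31.6 kip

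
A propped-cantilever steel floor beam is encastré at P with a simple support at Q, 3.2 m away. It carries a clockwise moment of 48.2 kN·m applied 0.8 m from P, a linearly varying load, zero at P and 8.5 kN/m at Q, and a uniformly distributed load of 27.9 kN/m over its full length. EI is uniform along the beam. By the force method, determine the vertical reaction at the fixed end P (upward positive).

R_P = 52.04 kN

Remove the prop at Q; the released (primary) structure is a cantilever built in at P.
Downward deflection at the released point Q due to the loads:
  clockwise couple 48.2 at a = 0.8: M₀a(2L − a)/(2EI) = 108/EI
  triangular load, peak 8.5 at the free end: 11w₀L⁴/(120EI) = 81.7/EI
  UDL 27.9: wL⁴/(8EI) = 365.7/EI
  δ_0 = 555.4/EI
Tip deflection under a unit load at Q: L³/(3EI) = 10.92/EI.
The prop prevents deflection at Q: R_Q = δ_0/δ_{QQ} = 555.4/10.92 = 50.84 kN.
Vertical equilibrium: R_P = ΣP − R_Q = 102.9 − 50.84 = 52.04 kN.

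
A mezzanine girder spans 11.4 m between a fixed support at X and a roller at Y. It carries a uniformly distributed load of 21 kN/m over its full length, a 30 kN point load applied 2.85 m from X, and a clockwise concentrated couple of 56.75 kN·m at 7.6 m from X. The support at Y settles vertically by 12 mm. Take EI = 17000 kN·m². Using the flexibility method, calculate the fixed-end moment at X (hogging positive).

Choose R_Y as the redundant. The primary structure is the cantilever fixed at X.
Primary-structure tip deflection at Y by superposition:
  UDL 21: wL⁴/(8EI) = 44335/EI
  point load 30 at a = 2.85: Pa²(3L − a)/(6EI) = 1273/EI
  clockwise couple 56.75 at a = 7.6: M₀a(2L − a)/(2EI) = 3278/EI
  δ_0 = 48886/EI
Flexibility coefficient — unit upward force at Y: δ_{YY} = L³/(3EI) = 493.8/EI.
With EI = 17000 kN·m²: δ_0 = 2.8757 m and δ_{YY} = 0.02905 m/kN.
Compatibility — the beam at Y must follow the support down by 0.012 m: δ_0 − R_Y·δ_{YY} = 0.012, so R_Y = (2.8757 − 0.012)/0.02905 = 98.58 kN.
Moment equilibrium about X: M_X = Σ(load moments about X) − R_Y·L = 1507 − 98.58×11.4 = 383 kN·m.

M_X = 383 kN·m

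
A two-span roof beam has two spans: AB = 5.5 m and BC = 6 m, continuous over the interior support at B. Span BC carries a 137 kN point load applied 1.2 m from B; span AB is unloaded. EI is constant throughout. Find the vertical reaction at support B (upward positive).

Take M_B as the redundant. Released structure: two simple spans AB and BC with a hinge at B.
End slopes at the hinge B, treating each span as simply supported:
  span BC: point load 137 at a = 1.2: Pab(L + b)/(6LEI) = 236.7/EI
  relative rotation θ_0 = (0 + 236.7)/EI = 236.7/EI
A unit hogging moment at B produces rotation L₁/(3EI) + L₂/(3EI) = 3.833/EI.
Slope continuity at B: θ_0 = M_B·3.833/EI, so M_B = 236.7/3.833 = 61.76 kN·m (hogging).
Span AB, ΣM about A with M_B applied at B: R_B^{AB}·5.5 = 0 + 61.76, so R_B^{AB} = 11.23 kN and R_A = 0 − 11.23 = -11.23 kN.
Span BC, ΣM about C: R_B^{BC}·6 = 657.6 + 61.76, so R_B^{BC} = 119.9 kN and R_C = 137 − 119.9 = 17.11 kN.
R_B = 11.23 + 119.9 = 131.1 kN.

R_B = 131.1 kN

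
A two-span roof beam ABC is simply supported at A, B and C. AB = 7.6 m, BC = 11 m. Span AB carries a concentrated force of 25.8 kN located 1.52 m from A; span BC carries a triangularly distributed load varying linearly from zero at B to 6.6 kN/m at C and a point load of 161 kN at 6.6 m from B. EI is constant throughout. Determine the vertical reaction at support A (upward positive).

R_A = -7.149 kN

Insert a hinge at B; M_B is the redundant, and each span becomes simply supported.
Discontinuity in slope at B on the released structure — sum the simple-span end rotations:
  span AB: point load 25.8 at a = 1.52: Pab(L + a)/(6LEI) = 47.69/EI
  span BC: triangular load, peak 6.6: 7w₀L³/(360EI) = 170.8/EI
  span BC: point load 161 at a = 6.6: Pab(L + b)/(6LEI) = 1091/EI
  relative rotation θ_0 = (47.69 + 1262)/EI = 1309/EI
A unit hogging moment at B produces rotation L₁/(3EI) + L₂/(3EI) = 6.2/EI.
Slope continuity at B: θ_0 = M_B·6.2/EI, so M_B = 1309/6.2 = 211.2 kN·m (hogging).
Span AB, ΣM about A with M_B applied at B: R_B^{AB}·7.6 = 39.22 + 211.2, so R_B^{AB} = 32.95 kN and R_A = 25.8 − 32.95 = -7.149 kN.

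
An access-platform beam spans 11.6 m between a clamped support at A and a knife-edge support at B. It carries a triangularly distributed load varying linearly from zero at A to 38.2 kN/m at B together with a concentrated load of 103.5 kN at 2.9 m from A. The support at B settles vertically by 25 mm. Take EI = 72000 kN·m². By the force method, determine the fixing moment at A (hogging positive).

M_A = 536.9 kN·m

Choose R_B as the redundant. The primary structure is the cantilever fixed at A.
Deflection at B on the released cantilever, summing each load's contribution:
  triangular load, peak 38.2 at the free end: 11w₀L⁴/(120EI) = 63403/EI
  point load 103.5 at a = 2.9: Pa²(3L − a)/(6EI) = 4628/EI
  δ_0 = 68030/EI
Tip deflection under a unit load at B: L³/(3EI) = 520.3/EI.
With EI = 72000 kN·m²: δ_0 = 0.94487 m and δ_{BB} = 0.007226 m/kN.
Compatibility — the beam at B must follow the support down by 0.025 m: δ_0 − R_B·δ_{BB} = 0.025, so R_B = (0.94487 − 0.025)/0.007226 = 127.3 kN.
Moment equilibrium about A: M_A = Σ(load moments about A) − R_B·L = 2014 − 127.3×11.6 = 536.9 kN·m.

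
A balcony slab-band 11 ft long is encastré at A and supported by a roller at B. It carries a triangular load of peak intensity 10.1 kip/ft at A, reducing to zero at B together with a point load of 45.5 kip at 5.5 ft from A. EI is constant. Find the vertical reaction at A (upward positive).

Release the roller at B. Primary structure: cantilever fixed at A.
Primary-structure tip deflection at B by superposition:
  triangular load, peak 10.1 at the fixed end: w₀L⁴/(30EI) = 4929/EI
  point load 45.5 at a = 5.5: Pa²(3L − a)/(6EI) = 6308/EI
  δ_0 = 11238/EI
Tip deflection under a unit load at B: L³/(3EI) = 443.7/EI.
Compatibility at B: δ_0 − R_B·δ_{BB} = 0, so R_B = 11238/443.7 = 25.33 kip.
Vertical equilibrium: R_A = ΣP − R_B = 101 − 25.33 = 75.72 kip.

R_A = 75.72 kip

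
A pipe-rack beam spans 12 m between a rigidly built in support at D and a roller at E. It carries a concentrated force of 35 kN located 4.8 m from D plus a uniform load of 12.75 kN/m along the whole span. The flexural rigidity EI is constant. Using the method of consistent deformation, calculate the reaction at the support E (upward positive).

R_E = 64.66 kN

Release the roller at E. Primary structure: cantilever fixed at D.
Deflection at E on the released cantilever, summing each load's contribution:
  point load 35 at a = 4.8: Pa²(3L − a)/(6EI) = 4193/EI
  UDL 12.75: wL⁴/(8EI) = 33048/EI
  δ_0 = 37241/EI
Flexibility coefficient — unit upward force at E: δ_{EE} = L³/(3EI) = 576/EI.
Compatibility at E: δ_0 − R_E·δ_{EE} = 0, so R_E = 37241/576 = 64.66 kN.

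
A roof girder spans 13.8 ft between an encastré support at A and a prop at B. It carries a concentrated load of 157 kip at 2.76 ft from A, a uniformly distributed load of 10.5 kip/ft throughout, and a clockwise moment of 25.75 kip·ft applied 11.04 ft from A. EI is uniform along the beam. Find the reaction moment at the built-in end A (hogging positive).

Choose R_B as the redundant. The primary structure is the cantilever fixed at A.
Downward deflection at the released point B due to the loads:
  point load 157 at a = 2.76: Pa²(3L − a)/(6EI) = 7702/EI
  UDL 10.5: wL⁴/(8EI) = 47601/EI
  clockwise couple 25.75 at a = 11.04: M₀a(2L − a)/(2EI) = 2354/EI
  δ_0 = 57657/EI
Tip deflection under a unit load at B: L³/(3EI) = 876/EI.
The prop prevents deflection at B: R_B = δ_0/δ_{BB} = 57657/876 = 65.82 kip.
Moment equilibrium about A: M_A = Σ(load moments about A) − R_B·L = 1459 − 65.82×13.8 = 550.6 kip·ft.

M_A = 550.6 kip·ft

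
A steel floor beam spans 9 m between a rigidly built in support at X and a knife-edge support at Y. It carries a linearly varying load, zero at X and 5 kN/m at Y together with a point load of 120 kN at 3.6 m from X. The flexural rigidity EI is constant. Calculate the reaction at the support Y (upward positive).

Take the reaction at Y as the redundant and release it; the primary structure is a cantilever fixed at X.
Deflection at Y on the released cantilever, summing each load's contribution:
  triangular load, peak 5 at the free end: 11w₀L⁴/(120EI) = 3007/EI
  point load 120 at a = 3.6: Pa²(3L − a)/(6EI) = 6065/EI
  δ_0 = 9072/EI
Flexibility coefficient — unit upward force at Y: δ_{YY} = L³/(3EI) = 243/EI.
Compatibility at Y: δ_0 − R_Y·δ_{YY} = 0, so R_Y = 9072/243 = 37.34 kN.

R_Y = 37.34 kN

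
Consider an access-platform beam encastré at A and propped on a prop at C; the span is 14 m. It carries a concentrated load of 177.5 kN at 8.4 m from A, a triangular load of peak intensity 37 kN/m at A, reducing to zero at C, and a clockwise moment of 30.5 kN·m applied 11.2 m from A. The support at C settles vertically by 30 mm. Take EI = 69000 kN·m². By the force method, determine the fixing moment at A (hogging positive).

Choose R_C as the redundant. The primary structure is the cantilever fixed at A.
Downward deflection at the released point C due to the loads:
  point load 177.5 at a = 8.4: Pa²(3L − a)/(6EI) = 70137/EI
  triangular load, peak 37 at the fixed end: w₀L⁴/(30EI) = 47380/EI
  clockwise couple 30.5 at a = 11.2: M₀a(2L − a)/(2EI) = 2869/EI
  δ_0 = 120386/EI
Flexibility coefficient — unit upward force at C: δ_{CC} = L³/(3EI) = 914.7/EI.
With EI = 69000 kN·m²: δ_0 = 1.7447 m and δ_{CC} = 0.013256 m/kN.
Compatibility — the beam at C must follow the support down by 0.03 m: δ_0 − R_C·δ_{CC} = 0.03, so R_C = (1.7447 − 0.03)/0.013256 = 129.4 kN.
Moment equilibrium about A: M_A = Σ(load moments about A) − R_C·L = 2730 − 129.4×14 = 919.2 kN·m.

M_A = 919.2 kN·m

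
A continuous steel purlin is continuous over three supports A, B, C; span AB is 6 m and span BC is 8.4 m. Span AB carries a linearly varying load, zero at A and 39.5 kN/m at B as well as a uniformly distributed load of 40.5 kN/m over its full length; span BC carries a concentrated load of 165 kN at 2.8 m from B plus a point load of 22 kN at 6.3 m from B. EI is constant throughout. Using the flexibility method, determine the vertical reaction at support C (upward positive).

Take M_B as the redundant. Released structure: two simple spans AB and BC with a hinge at B.
Discontinuity in slope at B on the released structure — sum the simple-span end rotations:
  span AB: triangular load, peak 39.5: w₀L³/(45EI) = 189.6/EI
  span AB: UDL 40.5: wL³/(24EI) = 364.5/EI
  span BC: point load 165 at a = 2.8: Pab(L + b)/(6LEI) = 718.7/EI
  span BC: point load 22 at a = 6.3: Pab(L + b)/(6LEI) = 60.64/EI
  relative rotation θ_0 = (554.1 + 779.3)/EI = 1333/EI
A unit hogging moment at B produces rotation L₁/(3EI) + L₂/(3EI) = 4.8/EI.
Compatibility: M_B·(L₁+L₂)/(3EI) = θ_0, giving M_B = 277.8 kN·m (hogging).
Span BC, ΣM about C: R_B^{BC}·8.4 = 970.2 + 277.8, so R_B^{BC} = 148.6 kN and R_C = 187 − 148.6 = 38.43 kN.

R_C = 38.43 kN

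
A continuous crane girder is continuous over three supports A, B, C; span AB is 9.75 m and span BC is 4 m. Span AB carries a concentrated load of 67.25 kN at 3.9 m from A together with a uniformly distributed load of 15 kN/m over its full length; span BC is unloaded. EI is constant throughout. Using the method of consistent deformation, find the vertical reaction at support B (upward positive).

Insert a hinge at B; M_B is the redundant, and each span becomes simply supported.
Rotations at B on the released spans (each span's end-slope, ×1/EI):
  span AB: point load 67.25 at a = 3.9: Pab(L + a)/(6LEI) = 358/EI
  span AB: UDL 15: wL³/(24EI) = 579.3/EI
  relative rotation θ_0 = (937.3 + 0)/EI = 937.3/EI
A unit hogging moment at B produces rotation L₁/(3EI) + L₂/(3EI) = 4.583/EI.
Slope continuity at B: θ_0 = M_B·4.583/EI, so M_B = 937.3/4.583 = 204.5 kN·m (hogging).
Span AB, ΣM about A with M_B applied at B: R_B^{AB}·9.75 = 975.2 + 204.5, so R_B^{AB} = 121 kN and R_A = 213.5 − 121 = 92.5 kN.
Span BC, ΣM about C: R_B^{BC}·4 = 0 + 204.5, so R_B^{BC} = 51.13 kN and R_C = 0 − 51.13 = -51.13 kN.
R_B = 121 + 51.13 = 172.1 kN.

R_B = 172.1 kN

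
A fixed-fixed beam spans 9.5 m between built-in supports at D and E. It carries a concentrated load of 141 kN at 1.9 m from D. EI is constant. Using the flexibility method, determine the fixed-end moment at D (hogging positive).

M_D = 171.5 kN·m

Release both end moments; the primary structure is a simply-supported span DE with redundants M_D and M_E.
Simple-span end rotations at D and E under the given loads:
  at D: point load 141 at a = 1.9: Pab(L + b)/(6LEI) = 610.8/EI
  at E: point load 141 at a = 1.9: Pab(L + a)/(6LEI) = 407.2/EI
  θ_D0 = 610.8/EI,  θ_E0 = 407.2/EI
Flexibility coefficients: a unit moment at one end gives L/(3EI) there and L/(6EI) at the far end, so f₁₁ = f₂₂ = 3.167/EI and f₁₂ = f₂₁ = 1.583/EI.
Compatibility — zero rotation at each built-in end:
  3.167 M_D + 1.583 M_E = 610.8
  1.583 M_D + 3.167 M_E = 407.2
Solving the pair gives M_D = 171.5 kN·m and M_E = 42.86 kN·m (hogging).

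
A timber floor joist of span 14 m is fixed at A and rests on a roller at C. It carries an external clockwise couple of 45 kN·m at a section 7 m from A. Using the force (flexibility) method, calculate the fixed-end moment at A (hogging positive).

M_A = -5.625 kN·m

Remove the prop at C; the released (primary) structure is a cantilever built in at A.
Downward deflection at the released point C due to the loads:
  clockwise couple 45 at a = 7: M₀a(2L − a)/(2EI) = 3308/EI
Flexibility coefficient — unit upward force at C: δ_{CC} = L³/(3EI) = 914.7/EI.
Compatibility at C: δ_0 − R_C·δ_{CC} = 0, so R_C = 3308/914.7 = 3.616 kN.
Moment equilibrium about A: M_A = Σ(load moments about A) − R_C·L = 45 − 3.616×14 = -5.625 kN·m.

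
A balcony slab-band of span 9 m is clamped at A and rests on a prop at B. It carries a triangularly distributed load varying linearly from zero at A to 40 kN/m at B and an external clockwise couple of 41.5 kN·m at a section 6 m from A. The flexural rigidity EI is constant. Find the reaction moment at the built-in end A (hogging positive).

Take the reaction at B as the redundant and release it; the primary structure is a cantilever fixed at A.
Deflection at B on the released cantilever, summing each load's contribution:
  triangular load, peak 40 at the free end: 11w₀L⁴/(120EI) = 24057/EI
  clockwise couple 41.5 at a = 6: M₀a(2L − a)/(2EI) = 1494/EI
  δ_0 = 25551/EI
Flexibility coefficient — unit upward force at B: δ_{BB} = L³/(3EI) = 243/EI.
The prop prevents deflection at B: R_B = δ_0/δ_{BB} = 25551/243 = 105.1 kN.
Moment equilibrium about A: M_A = Σ(load moments about A) − R_B·L = 1122 − 105.1×9 = 175.2 kN·m.

M_A = 175.2 kN·m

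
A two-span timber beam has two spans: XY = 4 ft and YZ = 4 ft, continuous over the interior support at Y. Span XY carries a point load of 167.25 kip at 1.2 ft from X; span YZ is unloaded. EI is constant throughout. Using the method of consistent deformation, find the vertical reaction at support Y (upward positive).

R_Y = 73 kip

Take M_Y as the redundant. Released structure: two simple spans XY and YZ with a hinge at Y.
Discontinuity in slope at Y on the released structure — sum the simple-span end rotations:
  span XY: point load 167.25 at a = 1.2: Pab(L + a)/(6LEI) = 121.8/EI
  relative rotation θ_0 = (121.8 + 0)/EI = 121.8/EI
A unit hogging moment at Y produces rotation L₁/(3EI) + L₂/(3EI) = 2.667/EI.
Compatibility: M_Y·(L₁+L₂)/(3EI) = θ_0, giving M_Y = 45.66 kip·ft (hogging).
Span XY, ΣM about X with M_Y applied at Y: R_Y^{XY}·4 = 200.7 + 45.66, so R_Y^{XY} = 61.59 kip and R_X = 167.2 − 61.59 = 105.7 kip.
Span YZ, ΣM about Z: R_Y^{YZ}·4 = 0 + 45.66, so R_Y^{YZ} = 11.41 kip and R_Z = 0 − 11.41 = -11.41 kip.
R_Y = 61.59 + 11.41 = 73 kip.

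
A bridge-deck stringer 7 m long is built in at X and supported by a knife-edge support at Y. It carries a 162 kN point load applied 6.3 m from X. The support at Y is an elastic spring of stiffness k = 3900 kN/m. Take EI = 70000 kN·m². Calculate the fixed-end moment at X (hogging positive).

Choose R_Y as the redundant. The primary structure is the cantilever fixed at X.
Free-end deflection of the primary structure under the applied loading (downward +):
  point load 162 at a = 6.3: Pa²(3L − a)/(6EI) = 15753/EI
Tip deflection under a unit load at Y: L³/(3EI) = 114.3/EI.
With EI = 70000 kN·m²: δ_0 = 0.22504 m and δ_{YY} = 0.001633 m/kN.
Compatibility — the spring shortens by R_Y/k under the reaction it provides: δ_0 − R_Y·δ_{YY} = R_Y/k. With 1/k = 0.000256 m/kN, R_Y = δ_0 / (δ_{YY} + 1/k) = 0.22504 / (0.001633 + 0.000256) = 119.1 kN.
Moment equilibrium about X: M_X = Σ(load moments about X) − R_Y·L = 1021 − 119.1×7 = 187 kN·m.

M_X = 187 kN·m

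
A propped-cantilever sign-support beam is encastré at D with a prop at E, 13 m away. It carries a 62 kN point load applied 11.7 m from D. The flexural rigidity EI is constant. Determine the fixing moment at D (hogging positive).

Release the roller at E. Primary structure: cantilever fixed at D.
Deflection at E on the released cantilever, summing each load's contribution:
  point load 62 at a = 11.7: Pa²(3L − a)/(6EI) = 38617/EI
Flexibility coefficient — unit upward force at E: δ_{EE} = L³/(3EI) = 732.3/EI.
Compatibility at E: δ_0 − R_E·δ_{EE} = 0, so R_E = 38617/732.3 = 52.73 kN.
Moment equilibrium about D: M_D = Σ(load moments about D) − R_E·L = 725.4 − 52.73×13 = 39.9 kN·m.

M_D = 39.9 kN·m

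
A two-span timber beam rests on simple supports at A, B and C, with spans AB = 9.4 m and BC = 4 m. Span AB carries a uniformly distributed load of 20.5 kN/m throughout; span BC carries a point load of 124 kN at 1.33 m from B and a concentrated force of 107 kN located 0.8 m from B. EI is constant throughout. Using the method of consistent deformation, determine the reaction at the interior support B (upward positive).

Take M_B as the redundant. Released structure: two simple spans AB and BC with a hinge at B.
Rotations at B on the released spans (each span's end-slope, ×1/EI):
  span AB: UDL 20.5: wL³/(24EI) = 709.5/EI
  span BC: point load 124 at a = 1.33: Pab(L + b)/(6LEI) = 122.4/EI
  span BC: point load 107 at a = 0.8: Pab(L + b)/(6LEI) = 82.18/EI
  relative rotation θ_0 = (709.5 + 204.6)/EI = 914/EI
A unit hogging moment at B produces rotation L₁/(3EI) + L₂/(3EI) = 4.467/EI.
Compatibility: M_B·(L₁+L₂)/(3EI) = θ_0, giving M_B = 204.6 kN·m (hogging).
Span AB, ΣM about A with M_B applied at B: R_B^{AB}·9.4 = 905.7 + 204.6, so R_B^{AB} = 118.1 kN and R_A = 192.7 − 118.1 = 74.58 kN.
Span BC, ΣM about C: R_B^{BC}·4 = 673.5 + 204.6, so R_B^{BC} = 219.5 kN and R_C = 231 − 219.5 = 11.47 kN.
R_B = 118.1 + 219.5 = 337.6 kN.

R_B = 337.6 kN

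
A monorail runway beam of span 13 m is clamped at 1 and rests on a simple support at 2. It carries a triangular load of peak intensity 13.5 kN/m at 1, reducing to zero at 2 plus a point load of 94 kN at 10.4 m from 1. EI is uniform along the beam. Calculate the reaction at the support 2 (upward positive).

R_2 = 83.73 kN

Take the reaction at 2 as the redundant and release it; the primary structure is a cantilever fixed at 1.
Free-end deflection of the primary structure under the applied loading (downward +):
  triangular load, peak 13.5 at the fixed end: w₀L⁴/(30EI) = 12852/EI
  point load 94 at a = 10.4: Pa²(3L − a)/(6EI) = 48463/EI
  δ_0 = 61315/EI
Flexibility coefficient — unit upward force at 2: δ_{22} = L³/(3EI) = 732.3/EI.
Compatibility at 2: δ_0 − R_2·δ_{22} = 0, so R_2 = 61315/732.3 = 83.73 kN.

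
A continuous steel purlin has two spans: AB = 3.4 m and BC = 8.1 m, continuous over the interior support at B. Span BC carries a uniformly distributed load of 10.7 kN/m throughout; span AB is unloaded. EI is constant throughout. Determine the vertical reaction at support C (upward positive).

R_C = 35.7 kN

Take M_B as the redundant. Released structure: two simple spans AB and BC with a hinge at B.
Discontinuity in slope at B on the released structure — sum the simple-span end rotations:
  span BC: UDL 10.7: wL³/(24EI) = 236.9/EI
  relative rotation θ_0 = (0 + 236.9)/EI = 236.9/EI
A unit hogging moment at B produces rotation L₁/(3EI) + L₂/(3EI) = 3.833/EI.
Slope continuity at B: θ_0 = M_B·3.833/EI, so M_B = 236.9/3.833 = 61.81 kN·m (hogging).
Span BC, ΣM about C: R_B^{BC}·8.1 = 351 + 61.81, so R_B^{BC} = 50.97 kN and R_C = 86.67 − 50.97 = 35.7 kN.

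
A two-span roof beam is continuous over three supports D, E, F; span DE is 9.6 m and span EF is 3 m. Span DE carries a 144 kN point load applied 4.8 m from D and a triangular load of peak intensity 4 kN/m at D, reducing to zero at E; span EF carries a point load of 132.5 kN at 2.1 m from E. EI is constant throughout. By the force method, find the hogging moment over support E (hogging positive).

M_E = 226.8 kN·m

Release continuity at E by inserting a hinge; the redundant is the internal moment M_E. The primary structure is two simply-supported spans DE and EF.
Discontinuity in slope at E on the released structure — sum the simple-span end rotations:
  span DE: point load 144 at a = 4.8: Pab(L + a)/(6LEI) = 829.4/EI
  span DE: triangular load, peak 4: 7w₀L³/(360EI) = 68.81/EI
  span EF: point load 132.5 at a = 2.1: Pab(L + b)/(6LEI) = 54.26/EI
  relative rotation θ_0 = (898.3 + 54.26)/EI = 952.5/EI
A unit hogging moment at E produces rotation L₁/(3EI) + L₂/(3EI) = 4.2/EI.
Compatibility: M_E·(L₁+L₂)/(3EI) = θ_0, giving M_E = 226.8 kN·m (hogging).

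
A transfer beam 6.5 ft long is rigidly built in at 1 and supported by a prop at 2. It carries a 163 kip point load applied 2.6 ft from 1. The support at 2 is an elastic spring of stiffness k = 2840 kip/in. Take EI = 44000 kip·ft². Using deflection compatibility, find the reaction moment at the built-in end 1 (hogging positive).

Take the reaction at 2 as the redundant and release it; the primary structure is a cantilever fixed at 1.
Downward deflection at the released point 2 due to the loads:
  point load 163 at a = 2.6: Pa²(3L − a)/(6EI) = 3104/EI
Tip deflection under a unit load at 2: L³/(3EI) = 91.54/EI.
With EI = 44000 kip·ft²: δ_0 = 0.070537 ft and δ_{22} = 0.00208 ft/kip.
Compatibility — the spring shortens by R_2/k under the reaction it provides: δ_0 − R_2·δ_{22} = R_2/k. With 1/k = 1/(2840×12) ft/kip = 0.000029 ft/kip, R_2 = δ_0 / (δ_{22} + 1/k) = 0.070537 / (0.00208 + 0.000029) = 33.43 kip.
Moment equilibrium about 1: M_1 = Σ(load moments about 1) − R_2·L = 423.8 − 33.43×6.5 = 206.5 kip·ft.

M_1 = 206.5 kip·ft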